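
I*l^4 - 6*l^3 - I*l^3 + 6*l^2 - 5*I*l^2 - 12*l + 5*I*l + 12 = (l - I)*(l + 3*I)*(l + 4*I)*(I*l - I)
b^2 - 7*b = b*(b - 7)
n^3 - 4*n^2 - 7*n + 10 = (n - 5)*(n - 1)*(n + 2)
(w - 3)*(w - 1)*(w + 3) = w^3 - w^2 - 9*w + 9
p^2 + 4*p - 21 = (p - 3)*(p + 7)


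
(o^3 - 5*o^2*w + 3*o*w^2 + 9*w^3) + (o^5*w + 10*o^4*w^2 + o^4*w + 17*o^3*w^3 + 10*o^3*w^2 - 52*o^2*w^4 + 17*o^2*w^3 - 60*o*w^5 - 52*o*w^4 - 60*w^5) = o^5*w + 10*o^4*w^2 + o^4*w + 17*o^3*w^3 + 10*o^3*w^2 + o^3 - 52*o^2*w^4 + 17*o^2*w^3 - 5*o^2*w - 60*o*w^5 - 52*o*w^4 + 3*o*w^2 - 60*w^5 + 9*w^3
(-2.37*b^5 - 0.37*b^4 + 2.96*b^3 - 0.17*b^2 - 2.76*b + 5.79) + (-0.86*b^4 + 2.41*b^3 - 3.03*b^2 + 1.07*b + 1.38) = -2.37*b^5 - 1.23*b^4 + 5.37*b^3 - 3.2*b^2 - 1.69*b + 7.17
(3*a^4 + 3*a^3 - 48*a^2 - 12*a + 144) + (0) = 3*a^4 + 3*a^3 - 48*a^2 - 12*a + 144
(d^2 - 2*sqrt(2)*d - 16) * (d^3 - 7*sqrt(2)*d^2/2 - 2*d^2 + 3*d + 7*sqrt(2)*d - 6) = d^5 - 11*sqrt(2)*d^4/2 - 2*d^4 + d^3 + 11*sqrt(2)*d^3 - 2*d^2 + 50*sqrt(2)*d^2 - 100*sqrt(2)*d - 48*d + 96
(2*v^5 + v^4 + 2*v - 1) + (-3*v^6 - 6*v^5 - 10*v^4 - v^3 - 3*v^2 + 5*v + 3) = -3*v^6 - 4*v^5 - 9*v^4 - v^3 - 3*v^2 + 7*v + 2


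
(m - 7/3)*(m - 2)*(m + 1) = m^3 - 10*m^2/3 + m/3 + 14/3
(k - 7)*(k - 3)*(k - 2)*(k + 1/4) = k^4 - 47*k^3/4 + 38*k^2 - 127*k/4 - 21/2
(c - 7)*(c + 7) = c^2 - 49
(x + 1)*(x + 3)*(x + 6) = x^3 + 10*x^2 + 27*x + 18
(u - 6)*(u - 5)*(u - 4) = u^3 - 15*u^2 + 74*u - 120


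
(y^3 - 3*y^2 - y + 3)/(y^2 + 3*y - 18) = (y^2 - 1)/(y + 6)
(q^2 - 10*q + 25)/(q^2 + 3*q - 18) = (q^2 - 10*q + 25)/(q^2 + 3*q - 18)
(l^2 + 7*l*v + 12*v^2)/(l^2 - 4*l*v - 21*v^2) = (-l - 4*v)/(-l + 7*v)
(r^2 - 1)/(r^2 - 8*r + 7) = (r + 1)/(r - 7)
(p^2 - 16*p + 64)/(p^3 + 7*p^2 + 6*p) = (p^2 - 16*p + 64)/(p*(p^2 + 7*p + 6))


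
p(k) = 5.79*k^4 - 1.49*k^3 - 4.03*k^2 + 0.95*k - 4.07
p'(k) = 23.16*k^3 - 4.47*k^2 - 8.06*k + 0.95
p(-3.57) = 949.45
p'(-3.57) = -1081.01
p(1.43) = 8.90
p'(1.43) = 48.01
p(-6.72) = 12067.16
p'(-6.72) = -7174.98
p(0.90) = -3.77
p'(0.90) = 6.96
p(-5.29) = 4632.91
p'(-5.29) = -3510.01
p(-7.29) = 16704.76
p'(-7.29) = -9150.51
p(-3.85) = 1289.67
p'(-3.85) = -1355.94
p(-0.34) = -4.72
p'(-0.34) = 2.26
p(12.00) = 116913.73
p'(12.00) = 39281.03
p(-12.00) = 122040.37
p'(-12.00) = -40566.49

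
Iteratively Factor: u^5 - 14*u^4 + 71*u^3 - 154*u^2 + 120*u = (u)*(u^4 - 14*u^3 + 71*u^2 - 154*u + 120) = u*(u - 4)*(u^3 - 10*u^2 + 31*u - 30) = u*(u - 5)*(u - 4)*(u^2 - 5*u + 6) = u*(u - 5)*(u - 4)*(u - 3)*(u - 2)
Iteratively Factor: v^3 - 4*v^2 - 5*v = (v)*(v^2 - 4*v - 5) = v*(v + 1)*(v - 5)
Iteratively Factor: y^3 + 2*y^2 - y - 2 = (y + 1)*(y^2 + y - 2) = (y - 1)*(y + 1)*(y + 2)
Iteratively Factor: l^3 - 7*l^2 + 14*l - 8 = (l - 2)*(l^2 - 5*l + 4) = (l - 2)*(l - 1)*(l - 4)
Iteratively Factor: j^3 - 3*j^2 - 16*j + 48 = (j - 4)*(j^2 + j - 12) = (j - 4)*(j - 3)*(j + 4)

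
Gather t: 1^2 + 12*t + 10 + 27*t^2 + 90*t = 27*t^2 + 102*t + 11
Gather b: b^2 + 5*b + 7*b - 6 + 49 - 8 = b^2 + 12*b + 35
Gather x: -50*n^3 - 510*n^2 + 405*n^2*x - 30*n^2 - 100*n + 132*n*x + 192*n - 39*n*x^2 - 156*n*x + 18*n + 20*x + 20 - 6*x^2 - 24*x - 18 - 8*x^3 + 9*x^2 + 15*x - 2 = -50*n^3 - 540*n^2 + 110*n - 8*x^3 + x^2*(3 - 39*n) + x*(405*n^2 - 24*n + 11)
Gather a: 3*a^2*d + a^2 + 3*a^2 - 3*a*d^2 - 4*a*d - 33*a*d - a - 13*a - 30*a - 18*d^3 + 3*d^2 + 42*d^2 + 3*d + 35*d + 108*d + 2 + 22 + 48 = a^2*(3*d + 4) + a*(-3*d^2 - 37*d - 44) - 18*d^3 + 45*d^2 + 146*d + 72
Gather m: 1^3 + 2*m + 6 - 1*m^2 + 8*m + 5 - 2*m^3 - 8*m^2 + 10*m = -2*m^3 - 9*m^2 + 20*m + 12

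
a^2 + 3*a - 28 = (a - 4)*(a + 7)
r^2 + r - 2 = (r - 1)*(r + 2)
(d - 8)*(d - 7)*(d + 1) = d^3 - 14*d^2 + 41*d + 56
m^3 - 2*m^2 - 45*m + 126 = (m - 6)*(m - 3)*(m + 7)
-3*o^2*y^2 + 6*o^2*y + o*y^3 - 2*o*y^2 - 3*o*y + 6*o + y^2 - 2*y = (-3*o + y)*(y - 2)*(o*y + 1)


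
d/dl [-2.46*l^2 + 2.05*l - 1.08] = 2.05 - 4.92*l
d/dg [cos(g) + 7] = -sin(g)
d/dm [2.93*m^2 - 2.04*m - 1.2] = 5.86*m - 2.04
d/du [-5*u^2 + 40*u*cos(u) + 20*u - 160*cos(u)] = -40*u*sin(u) - 10*u + 160*sin(u) + 40*cos(u) + 20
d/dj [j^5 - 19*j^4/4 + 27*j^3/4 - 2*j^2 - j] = 5*j^4 - 19*j^3 + 81*j^2/4 - 4*j - 1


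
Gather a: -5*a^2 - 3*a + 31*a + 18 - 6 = -5*a^2 + 28*a + 12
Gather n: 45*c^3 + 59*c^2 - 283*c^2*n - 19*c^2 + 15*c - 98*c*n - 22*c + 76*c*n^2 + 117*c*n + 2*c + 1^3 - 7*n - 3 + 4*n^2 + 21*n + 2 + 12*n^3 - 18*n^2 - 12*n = 45*c^3 + 40*c^2 - 5*c + 12*n^3 + n^2*(76*c - 14) + n*(-283*c^2 + 19*c + 2)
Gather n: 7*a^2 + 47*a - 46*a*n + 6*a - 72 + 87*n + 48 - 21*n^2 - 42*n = 7*a^2 + 53*a - 21*n^2 + n*(45 - 46*a) - 24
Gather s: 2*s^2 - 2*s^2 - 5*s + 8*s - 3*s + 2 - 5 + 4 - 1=0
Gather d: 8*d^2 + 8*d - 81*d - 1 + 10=8*d^2 - 73*d + 9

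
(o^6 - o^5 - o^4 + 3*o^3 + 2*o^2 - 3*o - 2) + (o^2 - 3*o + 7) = o^6 - o^5 - o^4 + 3*o^3 + 3*o^2 - 6*o + 5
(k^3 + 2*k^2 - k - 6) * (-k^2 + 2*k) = -k^5 + 5*k^3 + 4*k^2 - 12*k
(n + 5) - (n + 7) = -2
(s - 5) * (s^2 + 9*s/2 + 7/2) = s^3 - s^2/2 - 19*s - 35/2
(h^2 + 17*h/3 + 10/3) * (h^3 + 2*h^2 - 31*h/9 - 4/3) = h^5 + 23*h^4/3 + 101*h^3/9 - 383*h^2/27 - 514*h/27 - 40/9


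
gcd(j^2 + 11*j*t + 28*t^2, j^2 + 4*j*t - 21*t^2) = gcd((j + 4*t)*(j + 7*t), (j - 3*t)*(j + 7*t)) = j + 7*t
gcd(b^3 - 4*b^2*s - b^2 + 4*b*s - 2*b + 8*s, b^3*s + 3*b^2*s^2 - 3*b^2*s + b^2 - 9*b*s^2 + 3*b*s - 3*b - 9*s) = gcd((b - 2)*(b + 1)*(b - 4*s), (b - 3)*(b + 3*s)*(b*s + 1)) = 1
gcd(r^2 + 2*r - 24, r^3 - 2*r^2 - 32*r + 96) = r^2 + 2*r - 24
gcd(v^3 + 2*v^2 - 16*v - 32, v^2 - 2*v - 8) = v^2 - 2*v - 8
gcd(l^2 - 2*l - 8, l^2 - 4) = l + 2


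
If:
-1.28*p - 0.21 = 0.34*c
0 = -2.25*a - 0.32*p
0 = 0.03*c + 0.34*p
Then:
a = -0.01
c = -0.92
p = 0.08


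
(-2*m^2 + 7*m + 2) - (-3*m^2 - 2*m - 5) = m^2 + 9*m + 7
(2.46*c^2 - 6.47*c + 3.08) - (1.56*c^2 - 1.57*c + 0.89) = 0.9*c^2 - 4.9*c + 2.19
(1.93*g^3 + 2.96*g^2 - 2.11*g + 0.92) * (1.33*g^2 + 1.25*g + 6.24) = 2.5669*g^5 + 6.3493*g^4 + 12.9369*g^3 + 17.0565*g^2 - 12.0164*g + 5.7408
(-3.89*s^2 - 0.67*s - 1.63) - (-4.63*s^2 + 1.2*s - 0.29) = 0.74*s^2 - 1.87*s - 1.34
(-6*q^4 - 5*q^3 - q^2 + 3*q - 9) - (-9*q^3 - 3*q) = -6*q^4 + 4*q^3 - q^2 + 6*q - 9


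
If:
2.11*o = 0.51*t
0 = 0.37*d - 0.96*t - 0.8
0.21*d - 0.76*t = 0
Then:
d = 7.64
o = 0.51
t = 2.11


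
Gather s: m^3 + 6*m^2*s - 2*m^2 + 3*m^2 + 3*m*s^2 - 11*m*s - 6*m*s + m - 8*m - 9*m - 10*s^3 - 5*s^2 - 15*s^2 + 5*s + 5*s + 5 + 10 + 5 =m^3 + m^2 - 16*m - 10*s^3 + s^2*(3*m - 20) + s*(6*m^2 - 17*m + 10) + 20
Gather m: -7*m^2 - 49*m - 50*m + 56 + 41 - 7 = -7*m^2 - 99*m + 90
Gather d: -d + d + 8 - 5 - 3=0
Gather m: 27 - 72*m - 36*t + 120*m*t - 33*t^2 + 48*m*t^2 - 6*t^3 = m*(48*t^2 + 120*t - 72) - 6*t^3 - 33*t^2 - 36*t + 27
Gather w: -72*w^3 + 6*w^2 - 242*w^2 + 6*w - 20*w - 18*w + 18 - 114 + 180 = -72*w^3 - 236*w^2 - 32*w + 84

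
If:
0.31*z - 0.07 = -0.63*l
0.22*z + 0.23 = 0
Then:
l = 0.63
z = -1.05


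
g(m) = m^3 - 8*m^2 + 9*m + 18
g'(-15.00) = 924.00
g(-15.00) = -5292.00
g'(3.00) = -12.00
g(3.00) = 0.00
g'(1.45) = -7.89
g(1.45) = 17.28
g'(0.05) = 8.21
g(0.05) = 18.43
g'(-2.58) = 70.25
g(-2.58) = -75.64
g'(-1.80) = 47.52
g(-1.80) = -29.95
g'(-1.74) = 45.92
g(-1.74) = -27.15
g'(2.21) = -11.71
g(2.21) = 9.61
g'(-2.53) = 68.68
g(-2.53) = -72.17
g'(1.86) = -10.38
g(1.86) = 13.50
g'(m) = 3*m^2 - 16*m + 9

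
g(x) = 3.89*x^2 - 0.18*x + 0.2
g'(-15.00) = -116.88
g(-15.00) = 878.15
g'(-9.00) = -70.20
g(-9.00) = 316.91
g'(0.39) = 2.85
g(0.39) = 0.72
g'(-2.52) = -19.79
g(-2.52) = 25.36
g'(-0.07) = -0.72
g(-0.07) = 0.23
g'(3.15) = 24.33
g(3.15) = 38.23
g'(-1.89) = -14.88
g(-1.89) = 14.44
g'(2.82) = 21.76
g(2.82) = 30.63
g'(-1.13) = -8.97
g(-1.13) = 5.37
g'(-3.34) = -26.17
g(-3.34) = 44.20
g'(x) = 7.78*x - 0.18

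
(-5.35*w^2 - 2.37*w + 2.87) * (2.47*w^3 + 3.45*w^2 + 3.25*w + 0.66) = -13.2145*w^5 - 24.3114*w^4 - 18.4751*w^3 - 1.332*w^2 + 7.7633*w + 1.8942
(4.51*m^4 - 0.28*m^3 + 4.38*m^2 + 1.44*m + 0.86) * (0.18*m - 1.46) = 0.8118*m^5 - 6.635*m^4 + 1.1972*m^3 - 6.1356*m^2 - 1.9476*m - 1.2556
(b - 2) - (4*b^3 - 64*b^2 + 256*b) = -4*b^3 + 64*b^2 - 255*b - 2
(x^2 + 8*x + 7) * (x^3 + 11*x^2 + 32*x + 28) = x^5 + 19*x^4 + 127*x^3 + 361*x^2 + 448*x + 196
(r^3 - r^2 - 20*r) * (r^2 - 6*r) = r^5 - 7*r^4 - 14*r^3 + 120*r^2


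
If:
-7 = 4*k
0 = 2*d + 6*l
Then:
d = -3*l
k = -7/4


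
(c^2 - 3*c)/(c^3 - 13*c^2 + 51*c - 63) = c/(c^2 - 10*c + 21)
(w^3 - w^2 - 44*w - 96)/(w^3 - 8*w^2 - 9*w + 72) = (w + 4)/(w - 3)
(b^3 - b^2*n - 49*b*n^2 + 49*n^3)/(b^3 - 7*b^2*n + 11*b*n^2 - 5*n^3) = (b^2 - 49*n^2)/(b^2 - 6*b*n + 5*n^2)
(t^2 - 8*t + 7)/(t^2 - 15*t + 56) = (t - 1)/(t - 8)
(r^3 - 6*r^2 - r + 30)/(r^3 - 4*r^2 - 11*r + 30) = (r^2 - r - 6)/(r^2 + r - 6)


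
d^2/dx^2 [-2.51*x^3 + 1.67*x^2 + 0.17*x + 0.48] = 3.34 - 15.06*x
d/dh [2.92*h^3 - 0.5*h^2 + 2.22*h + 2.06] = 8.76*h^2 - 1.0*h + 2.22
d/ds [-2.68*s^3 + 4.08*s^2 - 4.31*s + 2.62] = -8.04*s^2 + 8.16*s - 4.31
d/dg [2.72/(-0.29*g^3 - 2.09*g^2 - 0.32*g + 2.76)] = (2.3664*g^2 + 11.3696*g + 0.8704)/(0.29*g^3 + 2.09*g^2 + 0.32*g - 2.76)^2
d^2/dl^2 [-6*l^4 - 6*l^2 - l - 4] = -72*l^2 - 12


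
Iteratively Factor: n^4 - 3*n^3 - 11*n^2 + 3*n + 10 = (n + 1)*(n^3 - 4*n^2 - 7*n + 10) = (n - 5)*(n + 1)*(n^2 + n - 2) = (n - 5)*(n + 1)*(n + 2)*(n - 1)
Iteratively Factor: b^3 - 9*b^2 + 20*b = (b - 4)*(b^2 - 5*b) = b*(b - 4)*(b - 5)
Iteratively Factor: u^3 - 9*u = (u + 3)*(u^2 - 3*u) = u*(u + 3)*(u - 3)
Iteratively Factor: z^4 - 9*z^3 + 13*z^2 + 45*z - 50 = (z + 2)*(z^3 - 11*z^2 + 35*z - 25) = (z - 5)*(z + 2)*(z^2 - 6*z + 5) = (z - 5)*(z - 1)*(z + 2)*(z - 5)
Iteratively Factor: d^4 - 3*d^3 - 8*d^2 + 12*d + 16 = (d + 2)*(d^3 - 5*d^2 + 2*d + 8) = (d - 4)*(d + 2)*(d^2 - d - 2) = (d - 4)*(d - 2)*(d + 2)*(d + 1)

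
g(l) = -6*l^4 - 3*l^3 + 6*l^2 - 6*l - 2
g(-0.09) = -1.41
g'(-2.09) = 148.71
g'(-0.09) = -7.14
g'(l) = -24*l^3 - 9*l^2 + 12*l - 6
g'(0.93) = -21.93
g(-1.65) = -6.76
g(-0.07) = -1.55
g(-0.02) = -1.88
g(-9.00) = -36641.00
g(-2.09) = -50.35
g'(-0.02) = -6.24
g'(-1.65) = 57.51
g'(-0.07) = -6.88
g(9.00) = -41123.00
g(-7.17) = -14401.97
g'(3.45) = -1057.25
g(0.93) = -9.29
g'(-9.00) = 16653.00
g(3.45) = -924.49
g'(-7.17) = 8291.72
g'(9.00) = -18123.00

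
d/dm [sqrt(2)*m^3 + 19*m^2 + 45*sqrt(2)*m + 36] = 3*sqrt(2)*m^2 + 38*m + 45*sqrt(2)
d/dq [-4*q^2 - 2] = -8*q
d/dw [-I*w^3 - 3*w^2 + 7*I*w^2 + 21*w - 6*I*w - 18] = -3*I*w^2 - w*(6 - 14*I) + 21 - 6*I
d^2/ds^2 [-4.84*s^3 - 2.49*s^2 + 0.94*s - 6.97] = -29.04*s - 4.98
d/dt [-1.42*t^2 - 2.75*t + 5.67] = -2.84*t - 2.75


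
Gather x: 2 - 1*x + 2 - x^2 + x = 4 - x^2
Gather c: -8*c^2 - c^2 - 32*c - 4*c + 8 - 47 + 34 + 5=-9*c^2 - 36*c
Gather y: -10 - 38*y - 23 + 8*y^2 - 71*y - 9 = 8*y^2 - 109*y - 42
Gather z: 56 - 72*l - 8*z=-72*l - 8*z + 56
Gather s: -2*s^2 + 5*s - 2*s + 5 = -2*s^2 + 3*s + 5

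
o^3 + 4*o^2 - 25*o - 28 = (o - 4)*(o + 1)*(o + 7)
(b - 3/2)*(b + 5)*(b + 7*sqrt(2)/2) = b^3 + 7*b^2/2 + 7*sqrt(2)*b^2/2 - 15*b/2 + 49*sqrt(2)*b/4 - 105*sqrt(2)/4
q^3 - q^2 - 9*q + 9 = (q - 3)*(q - 1)*(q + 3)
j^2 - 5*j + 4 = (j - 4)*(j - 1)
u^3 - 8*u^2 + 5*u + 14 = (u - 7)*(u - 2)*(u + 1)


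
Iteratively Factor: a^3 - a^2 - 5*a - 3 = (a - 3)*(a^2 + 2*a + 1) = (a - 3)*(a + 1)*(a + 1)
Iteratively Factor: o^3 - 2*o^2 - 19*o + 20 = (o + 4)*(o^2 - 6*o + 5) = (o - 5)*(o + 4)*(o - 1)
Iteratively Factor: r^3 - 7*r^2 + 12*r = (r - 3)*(r^2 - 4*r) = (r - 4)*(r - 3)*(r)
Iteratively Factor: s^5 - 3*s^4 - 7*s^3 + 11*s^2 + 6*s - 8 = (s + 1)*(s^4 - 4*s^3 - 3*s^2 + 14*s - 8) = (s - 1)*(s + 1)*(s^3 - 3*s^2 - 6*s + 8) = (s - 1)*(s + 1)*(s + 2)*(s^2 - 5*s + 4) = (s - 4)*(s - 1)*(s + 1)*(s + 2)*(s - 1)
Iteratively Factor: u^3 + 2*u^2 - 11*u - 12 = (u - 3)*(u^2 + 5*u + 4) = (u - 3)*(u + 4)*(u + 1)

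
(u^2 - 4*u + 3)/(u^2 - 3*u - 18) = (-u^2 + 4*u - 3)/(-u^2 + 3*u + 18)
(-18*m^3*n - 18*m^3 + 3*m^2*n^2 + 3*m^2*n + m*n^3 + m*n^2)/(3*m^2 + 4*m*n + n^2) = m*(-18*m^2*n - 18*m^2 + 3*m*n^2 + 3*m*n + n^3 + n^2)/(3*m^2 + 4*m*n + n^2)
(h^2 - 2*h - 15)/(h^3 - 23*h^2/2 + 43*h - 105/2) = 2*(h + 3)/(2*h^2 - 13*h + 21)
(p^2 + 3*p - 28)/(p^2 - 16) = (p + 7)/(p + 4)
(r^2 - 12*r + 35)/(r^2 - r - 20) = (r - 7)/(r + 4)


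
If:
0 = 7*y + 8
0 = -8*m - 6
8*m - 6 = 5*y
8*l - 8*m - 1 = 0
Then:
No Solution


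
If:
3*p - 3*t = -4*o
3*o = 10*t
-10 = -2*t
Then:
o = 50/3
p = -155/9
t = 5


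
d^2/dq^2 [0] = 0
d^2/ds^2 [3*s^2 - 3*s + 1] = 6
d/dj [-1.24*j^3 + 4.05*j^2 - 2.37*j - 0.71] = -3.72*j^2 + 8.1*j - 2.37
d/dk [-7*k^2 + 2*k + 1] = 2 - 14*k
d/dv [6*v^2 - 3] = 12*v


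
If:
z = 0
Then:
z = 0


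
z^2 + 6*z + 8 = (z + 2)*(z + 4)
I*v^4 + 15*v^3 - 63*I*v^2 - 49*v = v*(v - 7*I)^2*(I*v + 1)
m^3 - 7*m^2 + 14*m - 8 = (m - 4)*(m - 2)*(m - 1)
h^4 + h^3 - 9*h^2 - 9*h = h*(h - 3)*(h + 1)*(h + 3)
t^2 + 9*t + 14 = (t + 2)*(t + 7)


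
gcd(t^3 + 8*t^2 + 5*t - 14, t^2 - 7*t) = 1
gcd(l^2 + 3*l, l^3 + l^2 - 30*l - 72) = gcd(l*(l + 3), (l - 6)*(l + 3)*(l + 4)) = l + 3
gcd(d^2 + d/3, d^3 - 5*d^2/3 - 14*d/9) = d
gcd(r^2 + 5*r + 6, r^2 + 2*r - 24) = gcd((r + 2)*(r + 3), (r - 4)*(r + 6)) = 1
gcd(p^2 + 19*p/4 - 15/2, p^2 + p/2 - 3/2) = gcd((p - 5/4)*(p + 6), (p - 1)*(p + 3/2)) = 1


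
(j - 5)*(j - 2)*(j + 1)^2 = j^4 - 5*j^3 - 3*j^2 + 13*j + 10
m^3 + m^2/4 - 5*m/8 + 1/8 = (m - 1/2)*(m - 1/4)*(m + 1)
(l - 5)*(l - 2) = l^2 - 7*l + 10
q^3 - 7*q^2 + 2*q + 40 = (q - 5)*(q - 4)*(q + 2)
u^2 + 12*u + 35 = (u + 5)*(u + 7)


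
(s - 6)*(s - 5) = s^2 - 11*s + 30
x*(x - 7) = x^2 - 7*x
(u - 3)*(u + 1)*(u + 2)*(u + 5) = u^4 + 5*u^3 - 7*u^2 - 41*u - 30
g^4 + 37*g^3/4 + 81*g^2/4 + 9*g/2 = g*(g + 1/4)*(g + 3)*(g + 6)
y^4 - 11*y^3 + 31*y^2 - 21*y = y*(y - 7)*(y - 3)*(y - 1)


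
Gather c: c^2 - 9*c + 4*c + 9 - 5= c^2 - 5*c + 4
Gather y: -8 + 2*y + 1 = 2*y - 7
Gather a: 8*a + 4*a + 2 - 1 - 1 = 12*a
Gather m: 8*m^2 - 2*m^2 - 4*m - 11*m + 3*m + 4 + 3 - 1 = 6*m^2 - 12*m + 6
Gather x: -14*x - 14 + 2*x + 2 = -12*x - 12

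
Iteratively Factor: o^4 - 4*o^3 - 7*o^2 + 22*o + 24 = (o + 1)*(o^3 - 5*o^2 - 2*o + 24) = (o + 1)*(o + 2)*(o^2 - 7*o + 12) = (o - 4)*(o + 1)*(o + 2)*(o - 3)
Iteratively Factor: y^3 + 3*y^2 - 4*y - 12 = (y - 2)*(y^2 + 5*y + 6) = (y - 2)*(y + 3)*(y + 2)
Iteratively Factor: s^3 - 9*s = (s + 3)*(s^2 - 3*s) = (s - 3)*(s + 3)*(s)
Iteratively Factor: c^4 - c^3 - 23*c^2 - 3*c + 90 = (c - 2)*(c^3 + c^2 - 21*c - 45) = (c - 2)*(c + 3)*(c^2 - 2*c - 15) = (c - 5)*(c - 2)*(c + 3)*(c + 3)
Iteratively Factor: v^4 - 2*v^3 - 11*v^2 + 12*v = (v - 1)*(v^3 - v^2 - 12*v) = v*(v - 1)*(v^2 - v - 12) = v*(v - 4)*(v - 1)*(v + 3)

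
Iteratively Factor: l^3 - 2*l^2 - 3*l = (l)*(l^2 - 2*l - 3) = l*(l + 1)*(l - 3)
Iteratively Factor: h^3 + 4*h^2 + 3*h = (h + 3)*(h^2 + h) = (h + 1)*(h + 3)*(h)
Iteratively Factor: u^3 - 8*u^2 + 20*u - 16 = (u - 2)*(u^2 - 6*u + 8) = (u - 2)^2*(u - 4)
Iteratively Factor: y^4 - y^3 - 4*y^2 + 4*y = (y)*(y^3 - y^2 - 4*y + 4) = y*(y - 2)*(y^2 + y - 2) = y*(y - 2)*(y - 1)*(y + 2)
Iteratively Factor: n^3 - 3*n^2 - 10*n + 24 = (n - 2)*(n^2 - n - 12) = (n - 2)*(n + 3)*(n - 4)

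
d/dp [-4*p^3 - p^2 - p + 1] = -12*p^2 - 2*p - 1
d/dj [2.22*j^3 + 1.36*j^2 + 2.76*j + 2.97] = 6.66*j^2 + 2.72*j + 2.76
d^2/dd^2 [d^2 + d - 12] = 2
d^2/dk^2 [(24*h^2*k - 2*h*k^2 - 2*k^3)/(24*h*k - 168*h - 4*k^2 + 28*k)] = (-k*(6*h - 2*k + 7)^2*(-12*h^2 + h*k + k^2) - (h + 3*k)*(6*h*k - 42*h - k^2 + 7*k)^2 + (6*h*k - 42*h - k^2 + 7*k)*(12*h^2*k - h*k^2 - k^3 + (6*h - 2*k + 7)*(-12*h^2 + 2*h*k + 3*k^2)))/(6*h*k - 42*h - k^2 + 7*k)^3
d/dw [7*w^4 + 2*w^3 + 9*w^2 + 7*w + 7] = 28*w^3 + 6*w^2 + 18*w + 7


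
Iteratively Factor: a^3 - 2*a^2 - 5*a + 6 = (a - 1)*(a^2 - a - 6) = (a - 1)*(a + 2)*(a - 3)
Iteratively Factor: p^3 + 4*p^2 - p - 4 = (p + 4)*(p^2 - 1) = (p + 1)*(p + 4)*(p - 1)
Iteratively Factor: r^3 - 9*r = (r - 3)*(r^2 + 3*r) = r*(r - 3)*(r + 3)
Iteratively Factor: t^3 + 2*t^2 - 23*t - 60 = (t - 5)*(t^2 + 7*t + 12) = (t - 5)*(t + 3)*(t + 4)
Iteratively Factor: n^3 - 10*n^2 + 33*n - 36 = (n - 3)*(n^2 - 7*n + 12) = (n - 4)*(n - 3)*(n - 3)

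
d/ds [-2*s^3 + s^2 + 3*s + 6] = -6*s^2 + 2*s + 3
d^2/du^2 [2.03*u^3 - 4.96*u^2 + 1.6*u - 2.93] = 12.18*u - 9.92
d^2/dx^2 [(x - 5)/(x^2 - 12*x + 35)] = 2/(x^3 - 21*x^2 + 147*x - 343)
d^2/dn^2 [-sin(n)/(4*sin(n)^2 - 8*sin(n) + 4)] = -(sin(n) + 4)*cos(n)^2/(4*(sin(n) - 1)^4)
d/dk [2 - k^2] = -2*k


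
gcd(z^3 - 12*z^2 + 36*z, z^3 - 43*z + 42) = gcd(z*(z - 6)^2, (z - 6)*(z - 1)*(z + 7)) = z - 6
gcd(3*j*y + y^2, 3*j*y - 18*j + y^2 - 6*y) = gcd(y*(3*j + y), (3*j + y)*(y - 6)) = 3*j + y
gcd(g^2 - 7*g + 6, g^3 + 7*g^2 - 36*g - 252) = g - 6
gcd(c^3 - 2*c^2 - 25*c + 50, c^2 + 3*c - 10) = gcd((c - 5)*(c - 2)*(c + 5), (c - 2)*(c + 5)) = c^2 + 3*c - 10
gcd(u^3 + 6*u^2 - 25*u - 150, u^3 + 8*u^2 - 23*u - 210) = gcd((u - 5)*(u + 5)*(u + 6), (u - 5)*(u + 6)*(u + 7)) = u^2 + u - 30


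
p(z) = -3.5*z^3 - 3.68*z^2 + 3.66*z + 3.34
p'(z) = -10.5*z^2 - 7.36*z + 3.66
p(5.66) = -728.46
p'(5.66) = -374.37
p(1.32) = -6.29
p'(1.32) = -24.35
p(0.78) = 2.29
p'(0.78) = -8.47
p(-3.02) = 55.13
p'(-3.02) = -69.88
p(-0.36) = 1.71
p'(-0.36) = 4.95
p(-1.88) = 6.71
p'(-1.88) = -19.61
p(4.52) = -378.51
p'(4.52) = -244.13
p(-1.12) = -0.46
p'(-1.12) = -1.27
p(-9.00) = 2223.82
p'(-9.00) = -780.60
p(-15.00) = 10932.94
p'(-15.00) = -2248.44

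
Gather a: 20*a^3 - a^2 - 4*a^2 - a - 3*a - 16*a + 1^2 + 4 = 20*a^3 - 5*a^2 - 20*a + 5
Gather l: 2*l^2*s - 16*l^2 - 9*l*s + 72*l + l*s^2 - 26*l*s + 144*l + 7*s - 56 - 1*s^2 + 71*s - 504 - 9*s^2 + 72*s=l^2*(2*s - 16) + l*(s^2 - 35*s + 216) - 10*s^2 + 150*s - 560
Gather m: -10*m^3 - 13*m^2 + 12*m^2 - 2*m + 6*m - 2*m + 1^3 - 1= -10*m^3 - m^2 + 2*m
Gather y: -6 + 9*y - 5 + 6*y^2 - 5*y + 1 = 6*y^2 + 4*y - 10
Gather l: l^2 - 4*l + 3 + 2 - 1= l^2 - 4*l + 4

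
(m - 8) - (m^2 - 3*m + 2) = -m^2 + 4*m - 10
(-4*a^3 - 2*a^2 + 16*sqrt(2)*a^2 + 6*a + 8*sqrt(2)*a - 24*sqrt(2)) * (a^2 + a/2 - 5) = -4*a^5 - 4*a^4 + 16*sqrt(2)*a^4 + 16*sqrt(2)*a^3 + 25*a^3 - 100*sqrt(2)*a^2 + 13*a^2 - 52*sqrt(2)*a - 30*a + 120*sqrt(2)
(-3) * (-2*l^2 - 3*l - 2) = 6*l^2 + 9*l + 6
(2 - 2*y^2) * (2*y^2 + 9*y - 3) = -4*y^4 - 18*y^3 + 10*y^2 + 18*y - 6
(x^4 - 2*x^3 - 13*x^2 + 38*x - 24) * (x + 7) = x^5 + 5*x^4 - 27*x^3 - 53*x^2 + 242*x - 168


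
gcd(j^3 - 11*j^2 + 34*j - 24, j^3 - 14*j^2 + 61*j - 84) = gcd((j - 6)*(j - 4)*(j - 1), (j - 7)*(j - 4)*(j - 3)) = j - 4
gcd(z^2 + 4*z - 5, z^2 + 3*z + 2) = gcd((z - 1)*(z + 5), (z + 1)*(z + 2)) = 1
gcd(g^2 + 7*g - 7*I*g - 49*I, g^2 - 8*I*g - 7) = g - 7*I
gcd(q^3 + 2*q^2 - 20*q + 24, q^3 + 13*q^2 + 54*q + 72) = q + 6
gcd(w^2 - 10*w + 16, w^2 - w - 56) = w - 8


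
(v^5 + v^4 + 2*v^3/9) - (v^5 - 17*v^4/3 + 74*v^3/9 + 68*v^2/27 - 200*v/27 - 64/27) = 20*v^4/3 - 8*v^3 - 68*v^2/27 + 200*v/27 + 64/27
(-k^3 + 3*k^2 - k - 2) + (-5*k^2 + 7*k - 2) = -k^3 - 2*k^2 + 6*k - 4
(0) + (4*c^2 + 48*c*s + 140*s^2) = 4*c^2 + 48*c*s + 140*s^2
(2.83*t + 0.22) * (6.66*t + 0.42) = 18.8478*t^2 + 2.6538*t + 0.0924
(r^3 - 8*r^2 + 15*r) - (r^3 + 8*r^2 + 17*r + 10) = -16*r^2 - 2*r - 10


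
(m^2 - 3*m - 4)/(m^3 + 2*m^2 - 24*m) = (m + 1)/(m*(m + 6))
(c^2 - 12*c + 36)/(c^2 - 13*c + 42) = (c - 6)/(c - 7)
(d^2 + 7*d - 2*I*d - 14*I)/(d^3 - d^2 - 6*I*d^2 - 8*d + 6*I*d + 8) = (d + 7)/(d^2 - d*(1 + 4*I) + 4*I)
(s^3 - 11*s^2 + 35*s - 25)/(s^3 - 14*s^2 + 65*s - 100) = (s - 1)/(s - 4)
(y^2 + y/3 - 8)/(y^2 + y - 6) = (y - 8/3)/(y - 2)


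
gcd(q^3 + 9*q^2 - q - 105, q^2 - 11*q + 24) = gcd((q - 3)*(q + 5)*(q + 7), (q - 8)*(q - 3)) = q - 3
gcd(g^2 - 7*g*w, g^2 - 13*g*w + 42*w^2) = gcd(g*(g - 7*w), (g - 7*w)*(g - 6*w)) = -g + 7*w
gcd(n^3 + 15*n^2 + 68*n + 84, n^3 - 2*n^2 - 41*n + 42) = n + 6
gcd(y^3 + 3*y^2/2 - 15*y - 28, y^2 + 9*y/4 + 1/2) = y + 2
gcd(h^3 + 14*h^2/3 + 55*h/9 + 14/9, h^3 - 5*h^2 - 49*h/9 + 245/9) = h + 7/3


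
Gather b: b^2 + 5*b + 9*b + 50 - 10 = b^2 + 14*b + 40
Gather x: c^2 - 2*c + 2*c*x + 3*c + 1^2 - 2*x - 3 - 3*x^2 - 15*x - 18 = c^2 + c - 3*x^2 + x*(2*c - 17) - 20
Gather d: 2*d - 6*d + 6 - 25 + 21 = 2 - 4*d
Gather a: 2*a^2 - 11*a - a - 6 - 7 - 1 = 2*a^2 - 12*a - 14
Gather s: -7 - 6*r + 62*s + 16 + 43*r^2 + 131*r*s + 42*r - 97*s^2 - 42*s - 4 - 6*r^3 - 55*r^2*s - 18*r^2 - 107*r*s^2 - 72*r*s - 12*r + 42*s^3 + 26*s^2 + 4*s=-6*r^3 + 25*r^2 + 24*r + 42*s^3 + s^2*(-107*r - 71) + s*(-55*r^2 + 59*r + 24) + 5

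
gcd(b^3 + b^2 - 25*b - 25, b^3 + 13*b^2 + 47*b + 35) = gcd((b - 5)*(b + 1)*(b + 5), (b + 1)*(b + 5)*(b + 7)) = b^2 + 6*b + 5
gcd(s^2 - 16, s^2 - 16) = s^2 - 16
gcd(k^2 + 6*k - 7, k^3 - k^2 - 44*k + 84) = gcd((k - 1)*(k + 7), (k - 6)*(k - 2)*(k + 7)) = k + 7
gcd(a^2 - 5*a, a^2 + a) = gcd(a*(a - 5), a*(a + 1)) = a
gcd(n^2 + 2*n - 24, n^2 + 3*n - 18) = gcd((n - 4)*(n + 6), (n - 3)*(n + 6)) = n + 6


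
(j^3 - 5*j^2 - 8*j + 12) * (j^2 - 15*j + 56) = j^5 - 20*j^4 + 123*j^3 - 148*j^2 - 628*j + 672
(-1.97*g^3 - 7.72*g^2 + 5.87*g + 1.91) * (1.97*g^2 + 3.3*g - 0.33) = -3.8809*g^5 - 21.7094*g^4 - 13.262*g^3 + 25.6813*g^2 + 4.3659*g - 0.6303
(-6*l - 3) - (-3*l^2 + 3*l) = 3*l^2 - 9*l - 3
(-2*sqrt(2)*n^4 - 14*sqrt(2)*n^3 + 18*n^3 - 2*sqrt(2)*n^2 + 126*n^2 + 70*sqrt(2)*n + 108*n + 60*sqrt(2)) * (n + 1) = -2*sqrt(2)*n^5 - 16*sqrt(2)*n^4 + 18*n^4 - 16*sqrt(2)*n^3 + 144*n^3 + 68*sqrt(2)*n^2 + 234*n^2 + 108*n + 130*sqrt(2)*n + 60*sqrt(2)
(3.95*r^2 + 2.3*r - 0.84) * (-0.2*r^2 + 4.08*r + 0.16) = -0.79*r^4 + 15.656*r^3 + 10.184*r^2 - 3.0592*r - 0.1344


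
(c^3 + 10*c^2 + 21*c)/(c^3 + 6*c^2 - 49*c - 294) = c*(c + 3)/(c^2 - c - 42)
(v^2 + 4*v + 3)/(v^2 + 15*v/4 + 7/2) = 4*(v^2 + 4*v + 3)/(4*v^2 + 15*v + 14)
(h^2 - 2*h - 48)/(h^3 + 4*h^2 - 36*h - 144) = (h - 8)/(h^2 - 2*h - 24)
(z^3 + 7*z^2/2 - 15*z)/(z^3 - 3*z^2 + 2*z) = (z^2 + 7*z/2 - 15)/(z^2 - 3*z + 2)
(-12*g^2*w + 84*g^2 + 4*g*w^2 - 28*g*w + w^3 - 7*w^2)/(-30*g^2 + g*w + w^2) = (-2*g*w + 14*g + w^2 - 7*w)/(-5*g + w)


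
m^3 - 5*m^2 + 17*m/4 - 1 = (m - 4)*(m - 1/2)^2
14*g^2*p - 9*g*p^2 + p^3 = p*(-7*g + p)*(-2*g + p)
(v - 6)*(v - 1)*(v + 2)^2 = v^4 - 3*v^3 - 18*v^2 - 4*v + 24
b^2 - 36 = (b - 6)*(b + 6)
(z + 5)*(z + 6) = z^2 + 11*z + 30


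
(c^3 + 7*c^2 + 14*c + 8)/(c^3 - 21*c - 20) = (c + 2)/(c - 5)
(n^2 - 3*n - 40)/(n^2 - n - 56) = (n + 5)/(n + 7)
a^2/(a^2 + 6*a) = a/(a + 6)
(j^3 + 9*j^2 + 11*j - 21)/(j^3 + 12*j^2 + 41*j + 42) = (j - 1)/(j + 2)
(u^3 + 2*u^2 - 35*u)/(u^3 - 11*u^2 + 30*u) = (u + 7)/(u - 6)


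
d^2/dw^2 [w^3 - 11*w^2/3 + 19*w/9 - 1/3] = 6*w - 22/3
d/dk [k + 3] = 1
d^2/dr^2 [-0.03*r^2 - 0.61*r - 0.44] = -0.0600000000000000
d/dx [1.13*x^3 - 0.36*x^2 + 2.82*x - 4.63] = 3.39*x^2 - 0.72*x + 2.82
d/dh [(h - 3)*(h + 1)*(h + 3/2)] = 3*h^2 - h - 6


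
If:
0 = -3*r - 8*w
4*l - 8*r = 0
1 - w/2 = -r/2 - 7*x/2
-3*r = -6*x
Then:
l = -32/39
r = -16/39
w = 2/13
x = -8/39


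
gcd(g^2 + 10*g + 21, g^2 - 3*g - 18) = g + 3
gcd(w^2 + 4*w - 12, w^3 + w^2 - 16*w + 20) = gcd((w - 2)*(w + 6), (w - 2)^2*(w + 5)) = w - 2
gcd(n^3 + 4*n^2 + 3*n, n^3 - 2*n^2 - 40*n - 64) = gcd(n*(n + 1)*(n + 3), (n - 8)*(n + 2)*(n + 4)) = 1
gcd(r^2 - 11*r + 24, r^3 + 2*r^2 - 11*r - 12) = r - 3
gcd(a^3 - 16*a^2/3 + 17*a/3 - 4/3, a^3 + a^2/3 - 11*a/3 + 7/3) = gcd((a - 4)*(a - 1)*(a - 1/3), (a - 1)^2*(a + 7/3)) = a - 1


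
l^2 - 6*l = l*(l - 6)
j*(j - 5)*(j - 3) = j^3 - 8*j^2 + 15*j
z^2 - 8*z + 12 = (z - 6)*(z - 2)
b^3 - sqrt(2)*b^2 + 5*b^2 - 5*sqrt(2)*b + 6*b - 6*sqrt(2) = (b + 2)*(b + 3)*(b - sqrt(2))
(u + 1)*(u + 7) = u^2 + 8*u + 7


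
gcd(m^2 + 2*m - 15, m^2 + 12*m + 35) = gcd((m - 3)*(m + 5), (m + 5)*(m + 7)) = m + 5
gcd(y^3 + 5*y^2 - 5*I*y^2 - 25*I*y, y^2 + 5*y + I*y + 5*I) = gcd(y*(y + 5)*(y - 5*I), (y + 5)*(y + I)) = y + 5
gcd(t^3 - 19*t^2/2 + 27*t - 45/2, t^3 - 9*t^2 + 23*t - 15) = t^2 - 8*t + 15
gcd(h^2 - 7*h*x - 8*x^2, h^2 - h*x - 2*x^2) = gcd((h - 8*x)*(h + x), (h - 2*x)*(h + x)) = h + x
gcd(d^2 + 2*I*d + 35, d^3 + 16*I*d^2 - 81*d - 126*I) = d + 7*I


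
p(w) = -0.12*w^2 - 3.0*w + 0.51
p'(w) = -0.24*w - 3.0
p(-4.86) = 12.26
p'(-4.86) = -1.83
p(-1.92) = 5.83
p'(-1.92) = -2.54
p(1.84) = -5.42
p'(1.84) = -3.44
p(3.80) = -12.62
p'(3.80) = -3.91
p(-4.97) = 12.46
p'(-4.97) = -1.81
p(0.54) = -1.14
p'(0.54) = -3.13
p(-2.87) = 8.13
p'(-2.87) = -2.31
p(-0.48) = 1.92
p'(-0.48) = -2.88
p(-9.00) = 17.79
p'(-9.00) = -0.84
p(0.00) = 0.51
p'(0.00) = -3.00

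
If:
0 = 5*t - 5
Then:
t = 1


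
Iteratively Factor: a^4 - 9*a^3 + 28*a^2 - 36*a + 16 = (a - 2)*(a^3 - 7*a^2 + 14*a - 8) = (a - 2)*(a - 1)*(a^2 - 6*a + 8) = (a - 4)*(a - 2)*(a - 1)*(a - 2)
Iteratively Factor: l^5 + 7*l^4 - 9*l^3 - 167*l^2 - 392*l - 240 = (l + 4)*(l^4 + 3*l^3 - 21*l^2 - 83*l - 60) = (l - 5)*(l + 4)*(l^3 + 8*l^2 + 19*l + 12) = (l - 5)*(l + 4)^2*(l^2 + 4*l + 3) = (l - 5)*(l + 3)*(l + 4)^2*(l + 1)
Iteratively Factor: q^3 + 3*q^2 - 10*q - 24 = (q + 2)*(q^2 + q - 12) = (q + 2)*(q + 4)*(q - 3)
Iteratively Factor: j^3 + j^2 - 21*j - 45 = (j + 3)*(j^2 - 2*j - 15) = (j - 5)*(j + 3)*(j + 3)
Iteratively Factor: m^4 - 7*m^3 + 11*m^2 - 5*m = (m - 5)*(m^3 - 2*m^2 + m) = (m - 5)*(m - 1)*(m^2 - m) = (m - 5)*(m - 1)^2*(m)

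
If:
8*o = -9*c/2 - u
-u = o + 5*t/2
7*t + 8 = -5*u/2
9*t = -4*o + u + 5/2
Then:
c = -2966/585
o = 751/260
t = -27/26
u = -19/65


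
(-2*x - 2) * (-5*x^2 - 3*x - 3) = 10*x^3 + 16*x^2 + 12*x + 6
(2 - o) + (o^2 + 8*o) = o^2 + 7*o + 2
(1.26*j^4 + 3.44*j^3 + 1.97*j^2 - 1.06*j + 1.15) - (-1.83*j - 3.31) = 1.26*j^4 + 3.44*j^3 + 1.97*j^2 + 0.77*j + 4.46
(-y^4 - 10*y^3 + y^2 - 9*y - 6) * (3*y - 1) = -3*y^5 - 29*y^4 + 13*y^3 - 28*y^2 - 9*y + 6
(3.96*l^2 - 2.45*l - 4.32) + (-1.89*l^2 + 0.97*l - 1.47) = 2.07*l^2 - 1.48*l - 5.79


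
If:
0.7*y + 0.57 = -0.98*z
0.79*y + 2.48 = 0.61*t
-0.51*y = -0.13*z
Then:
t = 3.90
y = -0.13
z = -0.49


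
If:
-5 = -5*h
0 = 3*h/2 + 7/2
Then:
No Solution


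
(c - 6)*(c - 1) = c^2 - 7*c + 6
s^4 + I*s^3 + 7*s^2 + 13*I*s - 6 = (s - 3*I)*(s + I)^2*(s + 2*I)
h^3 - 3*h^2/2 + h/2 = h*(h - 1)*(h - 1/2)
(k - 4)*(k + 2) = k^2 - 2*k - 8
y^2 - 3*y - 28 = (y - 7)*(y + 4)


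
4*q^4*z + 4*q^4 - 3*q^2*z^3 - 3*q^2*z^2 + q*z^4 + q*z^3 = (-2*q + z)^2*(q + z)*(q*z + q)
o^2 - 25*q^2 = (o - 5*q)*(o + 5*q)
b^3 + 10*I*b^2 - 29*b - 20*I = (b + I)*(b + 4*I)*(b + 5*I)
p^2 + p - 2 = (p - 1)*(p + 2)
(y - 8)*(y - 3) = y^2 - 11*y + 24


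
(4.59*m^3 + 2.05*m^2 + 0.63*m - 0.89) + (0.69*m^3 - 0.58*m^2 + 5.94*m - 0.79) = 5.28*m^3 + 1.47*m^2 + 6.57*m - 1.68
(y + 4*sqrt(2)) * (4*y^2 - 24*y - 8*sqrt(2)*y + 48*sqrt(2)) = 4*y^3 - 24*y^2 + 8*sqrt(2)*y^2 - 48*sqrt(2)*y - 64*y + 384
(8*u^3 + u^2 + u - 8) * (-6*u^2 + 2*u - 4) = -48*u^5 + 10*u^4 - 36*u^3 + 46*u^2 - 20*u + 32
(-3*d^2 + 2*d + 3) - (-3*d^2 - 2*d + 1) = 4*d + 2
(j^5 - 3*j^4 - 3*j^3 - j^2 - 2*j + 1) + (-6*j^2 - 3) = j^5 - 3*j^4 - 3*j^3 - 7*j^2 - 2*j - 2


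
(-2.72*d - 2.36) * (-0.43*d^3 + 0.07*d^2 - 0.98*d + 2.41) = 1.1696*d^4 + 0.8244*d^3 + 2.5004*d^2 - 4.2424*d - 5.6876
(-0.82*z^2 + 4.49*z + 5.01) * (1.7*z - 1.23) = -1.394*z^3 + 8.6416*z^2 + 2.9943*z - 6.1623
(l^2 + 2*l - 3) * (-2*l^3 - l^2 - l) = -2*l^5 - 5*l^4 + 3*l^3 + l^2 + 3*l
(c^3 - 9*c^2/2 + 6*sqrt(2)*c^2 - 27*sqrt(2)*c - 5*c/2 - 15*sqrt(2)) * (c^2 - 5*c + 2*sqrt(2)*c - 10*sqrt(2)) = c^5 - 19*c^4/2 + 8*sqrt(2)*c^4 - 76*sqrt(2)*c^3 + 44*c^3 - 431*c^2/2 + 160*sqrt(2)*c^2 + 100*sqrt(2)*c + 480*c + 300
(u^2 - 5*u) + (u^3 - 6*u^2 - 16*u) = u^3 - 5*u^2 - 21*u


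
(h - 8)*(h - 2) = h^2 - 10*h + 16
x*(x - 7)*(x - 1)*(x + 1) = x^4 - 7*x^3 - x^2 + 7*x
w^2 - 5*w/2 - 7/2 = (w - 7/2)*(w + 1)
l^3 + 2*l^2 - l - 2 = (l - 1)*(l + 1)*(l + 2)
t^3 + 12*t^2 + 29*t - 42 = (t - 1)*(t + 6)*(t + 7)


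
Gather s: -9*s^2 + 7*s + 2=-9*s^2 + 7*s + 2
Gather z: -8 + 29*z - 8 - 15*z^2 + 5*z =-15*z^2 + 34*z - 16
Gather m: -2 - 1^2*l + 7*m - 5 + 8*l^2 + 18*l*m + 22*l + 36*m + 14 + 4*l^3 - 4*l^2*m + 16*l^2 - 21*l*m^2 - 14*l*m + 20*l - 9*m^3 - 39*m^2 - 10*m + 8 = 4*l^3 + 24*l^2 + 41*l - 9*m^3 + m^2*(-21*l - 39) + m*(-4*l^2 + 4*l + 33) + 15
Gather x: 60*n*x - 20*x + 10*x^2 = 10*x^2 + x*(60*n - 20)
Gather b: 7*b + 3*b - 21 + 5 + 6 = 10*b - 10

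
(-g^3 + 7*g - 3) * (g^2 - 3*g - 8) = -g^5 + 3*g^4 + 15*g^3 - 24*g^2 - 47*g + 24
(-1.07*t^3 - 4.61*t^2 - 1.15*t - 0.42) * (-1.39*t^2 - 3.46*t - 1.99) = 1.4873*t^5 + 10.1101*t^4 + 19.6784*t^3 + 13.7367*t^2 + 3.7417*t + 0.8358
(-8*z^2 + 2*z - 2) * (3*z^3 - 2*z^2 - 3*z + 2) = -24*z^5 + 22*z^4 + 14*z^3 - 18*z^2 + 10*z - 4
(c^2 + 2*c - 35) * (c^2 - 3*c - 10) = c^4 - c^3 - 51*c^2 + 85*c + 350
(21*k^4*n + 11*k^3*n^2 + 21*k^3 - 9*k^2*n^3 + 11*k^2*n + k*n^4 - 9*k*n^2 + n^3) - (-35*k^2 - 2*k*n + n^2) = 21*k^4*n + 11*k^3*n^2 + 21*k^3 - 9*k^2*n^3 + 11*k^2*n + 35*k^2 + k*n^4 - 9*k*n^2 + 2*k*n + n^3 - n^2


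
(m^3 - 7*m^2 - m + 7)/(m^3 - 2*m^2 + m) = (m^2 - 6*m - 7)/(m*(m - 1))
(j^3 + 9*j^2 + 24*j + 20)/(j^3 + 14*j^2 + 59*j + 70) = (j + 2)/(j + 7)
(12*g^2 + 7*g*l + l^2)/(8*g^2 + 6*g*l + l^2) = (3*g + l)/(2*g + l)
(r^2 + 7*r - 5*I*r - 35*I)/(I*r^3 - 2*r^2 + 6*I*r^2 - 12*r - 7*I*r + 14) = (-I*r - 5)/(r^2 + r*(-1 + 2*I) - 2*I)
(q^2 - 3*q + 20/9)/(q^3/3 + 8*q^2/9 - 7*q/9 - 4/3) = (3*q - 5)/(q^2 + 4*q + 3)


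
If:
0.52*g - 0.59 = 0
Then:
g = 1.13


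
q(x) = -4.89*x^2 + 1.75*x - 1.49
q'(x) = 1.75 - 9.78*x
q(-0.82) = -6.21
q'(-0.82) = 9.77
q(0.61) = -2.24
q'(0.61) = -4.22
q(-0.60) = -4.30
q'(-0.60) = 7.62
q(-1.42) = -13.84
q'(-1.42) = 15.64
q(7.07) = -233.54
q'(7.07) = -67.39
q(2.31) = -23.54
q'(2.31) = -20.84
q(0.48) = -1.78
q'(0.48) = -2.94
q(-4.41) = -104.31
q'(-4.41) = 44.88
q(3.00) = -40.25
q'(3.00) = -27.59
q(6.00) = -167.03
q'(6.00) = -56.93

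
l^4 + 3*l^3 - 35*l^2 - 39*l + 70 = (l - 5)*(l - 1)*(l + 2)*(l + 7)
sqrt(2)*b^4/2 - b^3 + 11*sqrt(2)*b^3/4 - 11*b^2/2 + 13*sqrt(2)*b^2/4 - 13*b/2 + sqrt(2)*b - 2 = (b + 1/2)*(b + 4)*(b - sqrt(2))*(sqrt(2)*b/2 + sqrt(2)/2)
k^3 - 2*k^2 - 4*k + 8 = (k - 2)^2*(k + 2)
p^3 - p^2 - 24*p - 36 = (p - 6)*(p + 2)*(p + 3)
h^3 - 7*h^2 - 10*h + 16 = (h - 8)*(h - 1)*(h + 2)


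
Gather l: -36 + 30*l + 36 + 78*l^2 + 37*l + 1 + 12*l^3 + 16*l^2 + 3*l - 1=12*l^3 + 94*l^2 + 70*l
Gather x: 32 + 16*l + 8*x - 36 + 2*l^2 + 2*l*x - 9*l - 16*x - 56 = 2*l^2 + 7*l + x*(2*l - 8) - 60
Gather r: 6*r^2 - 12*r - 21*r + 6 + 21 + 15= 6*r^2 - 33*r + 42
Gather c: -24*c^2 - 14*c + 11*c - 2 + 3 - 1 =-24*c^2 - 3*c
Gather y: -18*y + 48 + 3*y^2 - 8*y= 3*y^2 - 26*y + 48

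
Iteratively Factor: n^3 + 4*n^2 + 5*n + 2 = (n + 1)*(n^2 + 3*n + 2) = (n + 1)^2*(n + 2)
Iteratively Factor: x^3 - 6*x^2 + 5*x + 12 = (x - 4)*(x^2 - 2*x - 3) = (x - 4)*(x - 3)*(x + 1)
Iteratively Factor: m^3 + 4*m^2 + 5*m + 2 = (m + 2)*(m^2 + 2*m + 1) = (m + 1)*(m + 2)*(m + 1)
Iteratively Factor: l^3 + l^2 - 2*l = (l)*(l^2 + l - 2) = l*(l - 1)*(l + 2)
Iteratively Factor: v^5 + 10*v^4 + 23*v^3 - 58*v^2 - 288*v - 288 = (v + 4)*(v^4 + 6*v^3 - v^2 - 54*v - 72) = (v + 2)*(v + 4)*(v^3 + 4*v^2 - 9*v - 36) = (v - 3)*(v + 2)*(v + 4)*(v^2 + 7*v + 12) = (v - 3)*(v + 2)*(v + 3)*(v + 4)*(v + 4)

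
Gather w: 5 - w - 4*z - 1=-w - 4*z + 4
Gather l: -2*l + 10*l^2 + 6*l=10*l^2 + 4*l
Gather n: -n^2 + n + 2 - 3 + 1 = -n^2 + n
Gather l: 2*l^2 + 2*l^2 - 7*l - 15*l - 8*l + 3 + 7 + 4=4*l^2 - 30*l + 14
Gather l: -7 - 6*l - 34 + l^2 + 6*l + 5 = l^2 - 36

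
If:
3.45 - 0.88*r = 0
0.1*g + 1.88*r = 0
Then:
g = -73.70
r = 3.92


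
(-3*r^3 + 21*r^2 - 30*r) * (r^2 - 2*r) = -3*r^5 + 27*r^4 - 72*r^3 + 60*r^2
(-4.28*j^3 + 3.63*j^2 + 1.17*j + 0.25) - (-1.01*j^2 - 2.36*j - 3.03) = -4.28*j^3 + 4.64*j^2 + 3.53*j + 3.28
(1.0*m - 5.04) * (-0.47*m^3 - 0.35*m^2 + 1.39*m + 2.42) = -0.47*m^4 + 2.0188*m^3 + 3.154*m^2 - 4.5856*m - 12.1968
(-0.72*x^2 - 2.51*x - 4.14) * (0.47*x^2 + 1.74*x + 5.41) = -0.3384*x^4 - 2.4325*x^3 - 10.2084*x^2 - 20.7827*x - 22.3974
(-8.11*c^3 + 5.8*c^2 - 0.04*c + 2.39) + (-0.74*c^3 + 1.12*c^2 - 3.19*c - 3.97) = -8.85*c^3 + 6.92*c^2 - 3.23*c - 1.58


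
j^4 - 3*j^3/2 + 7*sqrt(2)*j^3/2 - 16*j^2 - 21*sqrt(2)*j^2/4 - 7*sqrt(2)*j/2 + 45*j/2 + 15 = (j - 2)*(j + 1/2)*(j - 3*sqrt(2)/2)*(j + 5*sqrt(2))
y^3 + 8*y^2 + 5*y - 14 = (y - 1)*(y + 2)*(y + 7)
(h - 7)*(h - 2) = h^2 - 9*h + 14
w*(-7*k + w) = -7*k*w + w^2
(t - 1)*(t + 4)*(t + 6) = t^3 + 9*t^2 + 14*t - 24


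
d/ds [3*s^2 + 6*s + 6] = 6*s + 6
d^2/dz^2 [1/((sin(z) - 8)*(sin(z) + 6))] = (-4*sin(z)^4 + 6*sin(z)^3 - 190*sin(z)^2 + 84*sin(z) + 104)/((sin(z) - 8)^3*(sin(z) + 6)^3)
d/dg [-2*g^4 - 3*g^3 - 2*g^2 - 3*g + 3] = -8*g^3 - 9*g^2 - 4*g - 3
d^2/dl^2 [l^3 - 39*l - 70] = 6*l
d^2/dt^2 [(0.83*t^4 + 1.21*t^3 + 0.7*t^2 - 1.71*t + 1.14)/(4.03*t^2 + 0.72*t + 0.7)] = (26.959894*t^6 + 14.449968*t^5 + 16.630212*t^4 - 58.48529*t^3 + 107.778996*t^2 + 52.347804*t - 2.840248)/(65.450827*t^6 + 35.080344*t^5 + 40.373346*t^4 + 12.559968*t^3 + 7.01274*t^2 + 1.0584*t + 0.343)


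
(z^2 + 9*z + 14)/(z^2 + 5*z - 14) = (z + 2)/(z - 2)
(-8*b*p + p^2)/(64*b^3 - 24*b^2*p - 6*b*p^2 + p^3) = p/(-8*b^2 + 2*b*p + p^2)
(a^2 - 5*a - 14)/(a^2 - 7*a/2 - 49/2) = 2*(a + 2)/(2*a + 7)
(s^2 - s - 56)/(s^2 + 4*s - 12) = (s^2 - s - 56)/(s^2 + 4*s - 12)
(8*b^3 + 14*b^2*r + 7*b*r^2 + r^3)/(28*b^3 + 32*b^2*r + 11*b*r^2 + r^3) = (4*b^2 + 5*b*r + r^2)/(14*b^2 + 9*b*r + r^2)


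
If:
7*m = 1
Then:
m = 1/7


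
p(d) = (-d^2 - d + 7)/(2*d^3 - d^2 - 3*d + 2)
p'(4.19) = 0.02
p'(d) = (-2*d - 1)/(2*d^3 - d^2 - 3*d + 2) + (-6*d^2 + 2*d + 3)*(-d^2 - d + 7)/(2*d^3 - d^2 - 3*d + 2)^2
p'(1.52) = -7.22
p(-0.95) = 3.16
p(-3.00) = -0.02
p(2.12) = 0.04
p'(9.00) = 0.01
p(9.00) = -0.06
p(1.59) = 1.05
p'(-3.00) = -0.12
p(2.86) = -0.13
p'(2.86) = -0.05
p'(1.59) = -4.97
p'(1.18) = -115.50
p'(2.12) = -0.59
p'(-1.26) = -1635.35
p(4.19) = -0.12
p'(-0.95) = -5.70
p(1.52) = 1.47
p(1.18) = 12.52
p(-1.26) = 34.82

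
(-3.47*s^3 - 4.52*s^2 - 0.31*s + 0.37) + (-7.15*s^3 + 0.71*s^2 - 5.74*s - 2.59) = -10.62*s^3 - 3.81*s^2 - 6.05*s - 2.22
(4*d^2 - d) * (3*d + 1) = 12*d^3 + d^2 - d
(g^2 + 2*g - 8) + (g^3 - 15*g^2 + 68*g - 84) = g^3 - 14*g^2 + 70*g - 92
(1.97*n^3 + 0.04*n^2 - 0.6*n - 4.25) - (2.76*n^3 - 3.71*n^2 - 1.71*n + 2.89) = -0.79*n^3 + 3.75*n^2 + 1.11*n - 7.14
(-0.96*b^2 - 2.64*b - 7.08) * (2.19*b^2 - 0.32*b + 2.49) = -2.1024*b^4 - 5.4744*b^3 - 17.0508*b^2 - 4.308*b - 17.6292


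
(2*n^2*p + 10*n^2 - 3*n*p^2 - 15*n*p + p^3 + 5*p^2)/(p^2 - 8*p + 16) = (2*n^2*p + 10*n^2 - 3*n*p^2 - 15*n*p + p^3 + 5*p^2)/(p^2 - 8*p + 16)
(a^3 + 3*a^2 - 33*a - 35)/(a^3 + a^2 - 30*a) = (a^2 + 8*a + 7)/(a*(a + 6))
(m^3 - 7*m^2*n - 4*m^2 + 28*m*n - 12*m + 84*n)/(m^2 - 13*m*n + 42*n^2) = (m^2 - 4*m - 12)/(m - 6*n)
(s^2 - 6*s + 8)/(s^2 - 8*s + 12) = (s - 4)/(s - 6)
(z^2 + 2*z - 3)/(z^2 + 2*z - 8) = (z^2 + 2*z - 3)/(z^2 + 2*z - 8)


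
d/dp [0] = 0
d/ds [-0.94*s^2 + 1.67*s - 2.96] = 1.67 - 1.88*s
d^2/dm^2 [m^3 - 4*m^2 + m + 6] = 6*m - 8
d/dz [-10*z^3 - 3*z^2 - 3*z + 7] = -30*z^2 - 6*z - 3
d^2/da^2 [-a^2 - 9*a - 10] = -2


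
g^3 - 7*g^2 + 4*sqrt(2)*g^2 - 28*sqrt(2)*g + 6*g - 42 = (g - 7)*(g + sqrt(2))*(g + 3*sqrt(2))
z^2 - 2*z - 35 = (z - 7)*(z + 5)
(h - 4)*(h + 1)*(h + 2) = h^3 - h^2 - 10*h - 8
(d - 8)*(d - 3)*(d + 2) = d^3 - 9*d^2 + 2*d + 48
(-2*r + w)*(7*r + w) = -14*r^2 + 5*r*w + w^2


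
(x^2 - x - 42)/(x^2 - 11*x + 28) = (x + 6)/(x - 4)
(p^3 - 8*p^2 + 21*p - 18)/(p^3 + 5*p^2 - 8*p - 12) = (p^2 - 6*p + 9)/(p^2 + 7*p + 6)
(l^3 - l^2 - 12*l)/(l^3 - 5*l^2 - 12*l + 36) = l*(l - 4)/(l^2 - 8*l + 12)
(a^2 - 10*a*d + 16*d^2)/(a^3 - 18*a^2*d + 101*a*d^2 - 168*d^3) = (a - 2*d)/(a^2 - 10*a*d + 21*d^2)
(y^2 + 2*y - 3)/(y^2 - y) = (y + 3)/y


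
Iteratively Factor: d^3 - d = (d - 1)*(d^2 + d) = d*(d - 1)*(d + 1)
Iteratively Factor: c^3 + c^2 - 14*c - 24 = (c - 4)*(c^2 + 5*c + 6) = (c - 4)*(c + 2)*(c + 3)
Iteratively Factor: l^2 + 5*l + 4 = (l + 4)*(l + 1)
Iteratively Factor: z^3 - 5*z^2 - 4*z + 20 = (z - 5)*(z^2 - 4) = (z - 5)*(z + 2)*(z - 2)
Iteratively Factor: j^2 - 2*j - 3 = (j + 1)*(j - 3)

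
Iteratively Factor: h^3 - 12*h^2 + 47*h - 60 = (h - 3)*(h^2 - 9*h + 20) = (h - 5)*(h - 3)*(h - 4)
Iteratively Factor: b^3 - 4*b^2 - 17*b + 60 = (b - 3)*(b^2 - b - 20) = (b - 5)*(b - 3)*(b + 4)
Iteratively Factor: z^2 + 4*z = (z)*(z + 4)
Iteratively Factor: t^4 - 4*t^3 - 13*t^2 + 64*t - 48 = (t - 4)*(t^3 - 13*t + 12) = (t - 4)*(t - 3)*(t^2 + 3*t - 4) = (t - 4)*(t - 3)*(t - 1)*(t + 4)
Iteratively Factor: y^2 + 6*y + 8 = (y + 2)*(y + 4)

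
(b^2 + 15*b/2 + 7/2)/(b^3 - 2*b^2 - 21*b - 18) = (2*b^2 + 15*b + 7)/(2*(b^3 - 2*b^2 - 21*b - 18))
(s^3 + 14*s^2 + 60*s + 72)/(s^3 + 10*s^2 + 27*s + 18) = (s^2 + 8*s + 12)/(s^2 + 4*s + 3)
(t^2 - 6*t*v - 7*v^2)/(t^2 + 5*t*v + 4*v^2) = (t - 7*v)/(t + 4*v)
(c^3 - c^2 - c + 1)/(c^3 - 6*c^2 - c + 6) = (c - 1)/(c - 6)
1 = 1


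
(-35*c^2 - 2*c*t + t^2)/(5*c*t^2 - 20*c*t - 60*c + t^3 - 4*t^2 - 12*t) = (-7*c + t)/(t^2 - 4*t - 12)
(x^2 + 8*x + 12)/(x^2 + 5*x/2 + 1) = 2*(x + 6)/(2*x + 1)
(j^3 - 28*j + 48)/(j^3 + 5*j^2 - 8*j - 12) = (j - 4)/(j + 1)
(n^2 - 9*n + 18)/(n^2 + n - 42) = (n - 3)/(n + 7)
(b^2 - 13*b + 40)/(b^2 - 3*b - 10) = (b - 8)/(b + 2)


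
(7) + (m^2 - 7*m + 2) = m^2 - 7*m + 9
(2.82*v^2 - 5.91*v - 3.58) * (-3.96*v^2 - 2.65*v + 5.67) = -11.1672*v^4 + 15.9306*v^3 + 45.8277*v^2 - 24.0227*v - 20.2986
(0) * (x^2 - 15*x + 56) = 0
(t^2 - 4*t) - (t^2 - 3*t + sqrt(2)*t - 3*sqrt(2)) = -sqrt(2)*t - t + 3*sqrt(2)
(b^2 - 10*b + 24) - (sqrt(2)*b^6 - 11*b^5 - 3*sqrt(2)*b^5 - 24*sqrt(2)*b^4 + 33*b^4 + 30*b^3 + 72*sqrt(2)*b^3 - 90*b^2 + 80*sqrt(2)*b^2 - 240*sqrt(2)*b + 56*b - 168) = -sqrt(2)*b^6 + 3*sqrt(2)*b^5 + 11*b^5 - 33*b^4 + 24*sqrt(2)*b^4 - 72*sqrt(2)*b^3 - 30*b^3 - 80*sqrt(2)*b^2 + 91*b^2 - 66*b + 240*sqrt(2)*b + 192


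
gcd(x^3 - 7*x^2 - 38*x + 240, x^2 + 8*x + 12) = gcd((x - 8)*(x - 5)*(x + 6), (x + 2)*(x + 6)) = x + 6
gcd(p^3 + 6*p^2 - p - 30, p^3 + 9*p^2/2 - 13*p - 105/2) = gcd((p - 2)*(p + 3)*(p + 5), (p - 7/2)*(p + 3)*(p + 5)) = p^2 + 8*p + 15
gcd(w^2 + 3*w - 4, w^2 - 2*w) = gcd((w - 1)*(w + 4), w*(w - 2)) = 1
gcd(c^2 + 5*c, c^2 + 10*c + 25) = c + 5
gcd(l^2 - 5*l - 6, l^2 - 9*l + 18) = l - 6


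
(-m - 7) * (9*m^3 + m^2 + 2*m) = -9*m^4 - 64*m^3 - 9*m^2 - 14*m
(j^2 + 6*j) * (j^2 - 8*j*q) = j^4 - 8*j^3*q + 6*j^3 - 48*j^2*q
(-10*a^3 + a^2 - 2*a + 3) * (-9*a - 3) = 90*a^4 + 21*a^3 + 15*a^2 - 21*a - 9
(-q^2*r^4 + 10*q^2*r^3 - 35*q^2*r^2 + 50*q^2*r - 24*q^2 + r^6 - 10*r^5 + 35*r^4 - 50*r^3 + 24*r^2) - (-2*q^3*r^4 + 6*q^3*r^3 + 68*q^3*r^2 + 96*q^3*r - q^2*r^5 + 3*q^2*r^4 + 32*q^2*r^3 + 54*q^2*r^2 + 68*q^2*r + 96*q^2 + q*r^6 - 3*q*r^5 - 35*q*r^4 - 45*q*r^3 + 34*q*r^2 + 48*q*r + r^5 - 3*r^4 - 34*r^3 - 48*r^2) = 2*q^3*r^4 - 6*q^3*r^3 - 68*q^3*r^2 - 96*q^3*r + q^2*r^5 - 4*q^2*r^4 - 22*q^2*r^3 - 89*q^2*r^2 - 18*q^2*r - 120*q^2 - q*r^6 + 3*q*r^5 + 35*q*r^4 + 45*q*r^3 - 34*q*r^2 - 48*q*r + r^6 - 11*r^5 + 38*r^4 - 16*r^3 + 72*r^2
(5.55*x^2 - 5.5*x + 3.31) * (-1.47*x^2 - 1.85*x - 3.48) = -8.1585*x^4 - 2.1825*x^3 - 14.0047*x^2 + 13.0165*x - 11.5188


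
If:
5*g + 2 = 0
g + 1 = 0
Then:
No Solution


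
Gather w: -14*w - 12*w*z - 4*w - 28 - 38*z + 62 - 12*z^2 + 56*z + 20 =w*(-12*z - 18) - 12*z^2 + 18*z + 54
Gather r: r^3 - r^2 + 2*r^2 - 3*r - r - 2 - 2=r^3 + r^2 - 4*r - 4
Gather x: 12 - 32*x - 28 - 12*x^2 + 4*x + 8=-12*x^2 - 28*x - 8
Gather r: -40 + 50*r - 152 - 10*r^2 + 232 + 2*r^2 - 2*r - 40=-8*r^2 + 48*r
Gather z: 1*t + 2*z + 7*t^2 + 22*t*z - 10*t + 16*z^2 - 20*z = 7*t^2 - 9*t + 16*z^2 + z*(22*t - 18)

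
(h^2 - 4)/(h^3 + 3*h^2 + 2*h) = (h - 2)/(h*(h + 1))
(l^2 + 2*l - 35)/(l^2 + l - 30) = (l + 7)/(l + 6)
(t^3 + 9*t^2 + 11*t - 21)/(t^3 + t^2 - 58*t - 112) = (t^2 + 2*t - 3)/(t^2 - 6*t - 16)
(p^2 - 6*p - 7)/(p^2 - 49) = (p + 1)/(p + 7)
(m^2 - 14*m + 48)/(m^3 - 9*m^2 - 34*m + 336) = (m - 6)/(m^2 - m - 42)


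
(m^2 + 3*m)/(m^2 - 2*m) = (m + 3)/(m - 2)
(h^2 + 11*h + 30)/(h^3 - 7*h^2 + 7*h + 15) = (h^2 + 11*h + 30)/(h^3 - 7*h^2 + 7*h + 15)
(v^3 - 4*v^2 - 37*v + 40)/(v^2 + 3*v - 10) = (v^2 - 9*v + 8)/(v - 2)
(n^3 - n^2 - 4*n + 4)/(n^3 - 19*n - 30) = (n^2 - 3*n + 2)/(n^2 - 2*n - 15)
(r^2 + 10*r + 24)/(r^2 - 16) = (r + 6)/(r - 4)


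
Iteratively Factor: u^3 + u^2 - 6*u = (u + 3)*(u^2 - 2*u) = u*(u + 3)*(u - 2)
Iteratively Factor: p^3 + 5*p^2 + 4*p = (p + 1)*(p^2 + 4*p) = p*(p + 1)*(p + 4)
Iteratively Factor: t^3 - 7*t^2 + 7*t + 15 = (t - 3)*(t^2 - 4*t - 5) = (t - 3)*(t + 1)*(t - 5)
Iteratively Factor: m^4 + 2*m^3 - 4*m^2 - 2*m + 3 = (m - 1)*(m^3 + 3*m^2 - m - 3) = (m - 1)*(m + 3)*(m^2 - 1) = (m - 1)*(m + 1)*(m + 3)*(m - 1)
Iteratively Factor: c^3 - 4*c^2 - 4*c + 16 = (c - 4)*(c^2 - 4) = (c - 4)*(c - 2)*(c + 2)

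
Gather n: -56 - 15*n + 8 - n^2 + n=-n^2 - 14*n - 48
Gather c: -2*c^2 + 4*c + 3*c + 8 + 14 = -2*c^2 + 7*c + 22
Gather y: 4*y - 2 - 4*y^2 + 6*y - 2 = -4*y^2 + 10*y - 4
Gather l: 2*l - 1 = 2*l - 1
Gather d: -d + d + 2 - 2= 0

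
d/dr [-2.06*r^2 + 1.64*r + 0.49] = 1.64 - 4.12*r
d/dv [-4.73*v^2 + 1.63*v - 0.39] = 1.63 - 9.46*v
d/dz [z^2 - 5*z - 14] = 2*z - 5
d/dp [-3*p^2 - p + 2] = -6*p - 1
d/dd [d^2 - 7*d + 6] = 2*d - 7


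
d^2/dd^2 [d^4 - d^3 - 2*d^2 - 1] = 12*d^2 - 6*d - 4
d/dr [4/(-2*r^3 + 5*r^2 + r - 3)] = 4*(6*r^2 - 10*r - 1)/(2*r^3 - 5*r^2 - r + 3)^2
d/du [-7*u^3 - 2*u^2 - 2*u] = -21*u^2 - 4*u - 2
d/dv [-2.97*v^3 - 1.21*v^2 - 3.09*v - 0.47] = -8.91*v^2 - 2.42*v - 3.09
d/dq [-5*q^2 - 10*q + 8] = -10*q - 10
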